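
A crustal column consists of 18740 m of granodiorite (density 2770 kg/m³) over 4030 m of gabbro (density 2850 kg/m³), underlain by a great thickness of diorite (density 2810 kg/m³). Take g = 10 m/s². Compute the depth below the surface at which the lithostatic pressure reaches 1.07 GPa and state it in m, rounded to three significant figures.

38300 m

Pressure at base of upper layers: 2770×10×18740 + 2850×10×4030 = 6.340×10^8 Pa = 0.6340 GPa
Remaining pressure to be supplied by diorite: 1.070×10^9 − 6.340×10^8 = 4.360×10^8 Pa
Additional depth in diorite = 4.360×10^8 Pa / (2810 kg/m³ × 10 m/s²) = 15518 m
Total depth = 22770 m + 15518 m = 38288 m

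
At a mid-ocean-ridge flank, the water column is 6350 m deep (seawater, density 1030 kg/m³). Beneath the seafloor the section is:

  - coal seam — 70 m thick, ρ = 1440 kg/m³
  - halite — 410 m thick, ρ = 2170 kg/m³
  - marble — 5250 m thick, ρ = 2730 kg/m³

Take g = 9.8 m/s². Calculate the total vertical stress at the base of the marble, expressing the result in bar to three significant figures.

seawater: 1030 kg/m³ × 9.8 m/s² × 6350 m = 6.410×10^7 Pa = 641.0 bar
coal seam: 1440 kg/m³ × 9.8 m/s² × 70 m = 9.878×10^5 Pa = 9.878 bar
halite: 2170 kg/m³ × 9.8 m/s² × 410 m = 8.719×10^6 Pa = 87.19 bar
marble: 2730 kg/m³ × 9.8 m/s² × 5250 m = 1.405×10^8 Pa = 1405 bar
Total = 641.0 + 9.878 + 87.19 + 1405 = 2142.6 bar

2140 bar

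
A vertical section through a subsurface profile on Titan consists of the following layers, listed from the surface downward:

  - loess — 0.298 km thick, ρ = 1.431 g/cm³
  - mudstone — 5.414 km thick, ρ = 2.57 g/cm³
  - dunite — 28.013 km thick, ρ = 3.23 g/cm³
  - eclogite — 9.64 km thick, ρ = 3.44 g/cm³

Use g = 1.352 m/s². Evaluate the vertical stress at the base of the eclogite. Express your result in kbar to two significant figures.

loess: 1431 kg/m³ × 1.352 m/s² × 298 m = 5.765×10^5 Pa = 5.765×10^-3 kbar
mudstone: 2570 kg/m³ × 1.352 m/s² × 5414 m = 1.881×10^7 Pa = 0.1881 kbar
dunite: 3230 kg/m³ × 1.352 m/s² × 28013 m = 1.223×10^8 Pa = 1.223 kbar
eclogite: 3440 kg/m³ × 1.352 m/s² × 9640 m = 4.483×10^7 Pa = 0.4483 kbar
Total = 5.765×10^-3 + 0.1881 + 1.223 + 0.4483 = 1.8655 kbar

1.9 kbar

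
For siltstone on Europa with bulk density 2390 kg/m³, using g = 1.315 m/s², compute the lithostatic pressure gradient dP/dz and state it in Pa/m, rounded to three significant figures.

3140 Pa/m

dP/dz = ρg = 2390 kg/m³ × 1.315 m/s² = 3142.8 Pa/m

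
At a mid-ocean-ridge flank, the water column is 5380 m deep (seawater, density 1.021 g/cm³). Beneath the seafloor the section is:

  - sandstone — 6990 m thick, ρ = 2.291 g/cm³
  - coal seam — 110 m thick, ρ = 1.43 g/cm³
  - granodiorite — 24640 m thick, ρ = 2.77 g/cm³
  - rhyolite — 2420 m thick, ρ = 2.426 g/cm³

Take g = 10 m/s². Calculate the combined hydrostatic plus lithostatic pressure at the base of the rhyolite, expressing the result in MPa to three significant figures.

seawater: 1021 kg/m³ × 10 m/s² × 5380 m = 5.493×10^7 Pa = 54.93 MPa
sandstone: 2291 kg/m³ × 10 m/s² × 6990 m = 1.601×10^8 Pa = 160.1 MPa
coal seam: 1430 kg/m³ × 10 m/s² × 110 m = 1.573×10^6 Pa = 1.573 MPa
granodiorite: 2770 kg/m³ × 10 m/s² × 24640 m = 6.825×10^8 Pa = 682.5 MPa
rhyolite: 2426 kg/m³ × 10 m/s² × 2420 m = 5.871×10^7 Pa = 58.71 MPa
Total = 54.93 + 160.1 + 1.573 + 682.5 + 58.71 = 957.88 MPa

958 MPa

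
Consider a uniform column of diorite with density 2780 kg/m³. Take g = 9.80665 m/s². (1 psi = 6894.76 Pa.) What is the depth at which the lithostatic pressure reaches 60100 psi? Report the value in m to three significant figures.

15200 m

h = P/(ρg) = 60100 psi / (2780 kg/m³ × 9.80665 m/s²) = 4.144×10^8 Pa / 27262 Pa/m = 15199 m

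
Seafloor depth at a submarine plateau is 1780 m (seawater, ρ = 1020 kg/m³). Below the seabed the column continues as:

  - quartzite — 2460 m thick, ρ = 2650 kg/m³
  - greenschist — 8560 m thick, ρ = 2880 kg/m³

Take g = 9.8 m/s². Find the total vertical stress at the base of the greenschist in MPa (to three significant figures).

323 MPa

seawater: 1020 kg/m³ × 9.8 m/s² × 1780 m = 1.779×10^7 Pa = 17.79 MPa
quartzite: 2650 kg/m³ × 9.8 m/s² × 2460 m = 6.389×10^7 Pa = 63.89 MPa
greenschist: 2880 kg/m³ × 9.8 m/s² × 8560 m = 2.416×10^8 Pa = 241.6 MPa
Total = 17.79 + 63.89 + 241.6 = 323.28 MPa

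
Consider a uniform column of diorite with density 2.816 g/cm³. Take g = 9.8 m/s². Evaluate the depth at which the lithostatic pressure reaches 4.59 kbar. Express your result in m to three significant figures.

h = P/(ρg) = 4.59 kbar / (2816 kg/m³ × 9.8 m/s²) = 4.590×10^8 Pa / 27597 Pa/m = 16632 m

16600 m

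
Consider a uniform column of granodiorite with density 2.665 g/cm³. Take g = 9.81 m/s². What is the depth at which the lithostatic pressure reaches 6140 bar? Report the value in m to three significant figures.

h = P/(ρg) = 6140 bar / (2665 kg/m³ × 9.81 m/s²) = 6.140×10^8 Pa / 26144 Pa/m = 23486 m

23500 m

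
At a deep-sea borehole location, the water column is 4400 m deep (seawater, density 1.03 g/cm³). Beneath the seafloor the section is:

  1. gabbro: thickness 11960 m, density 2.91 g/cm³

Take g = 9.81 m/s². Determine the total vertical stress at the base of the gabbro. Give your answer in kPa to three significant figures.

386000 kPa

seawater: 1030 kg/m³ × 9.81 m/s² × 4400 m = 4.446×10^7 Pa = 44459 kPa
gabbro: 2910 kg/m³ × 9.81 m/s² × 11960 m = 3.414×10^8 Pa = 3.414×10^5 kPa
Total = 44459 + 3.414×10^5 = 3.8588×10^5 kPa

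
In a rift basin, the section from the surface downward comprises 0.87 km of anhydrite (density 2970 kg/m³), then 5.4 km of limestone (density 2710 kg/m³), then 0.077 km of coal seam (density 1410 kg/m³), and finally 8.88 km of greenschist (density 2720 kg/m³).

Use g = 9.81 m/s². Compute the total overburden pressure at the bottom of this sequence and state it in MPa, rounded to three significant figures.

407 MPa

anhydrite: 2970 kg/m³ × 9.81 m/s² × 870 m = 2.535×10^7 Pa = 25.35 MPa
limestone: 2710 kg/m³ × 9.81 m/s² × 5400 m = 1.436×10^8 Pa = 143.6 MPa
coal seam: 1410 kg/m³ × 9.81 m/s² × 77 m = 1.065×10^6 Pa = 1.065 MPa
greenschist: 2720 kg/m³ × 9.81 m/s² × 8880 m = 2.369×10^8 Pa = 236.9 MPa
Total = 25.35 + 143.6 + 1.065 + 236.9 = 406.92 MPa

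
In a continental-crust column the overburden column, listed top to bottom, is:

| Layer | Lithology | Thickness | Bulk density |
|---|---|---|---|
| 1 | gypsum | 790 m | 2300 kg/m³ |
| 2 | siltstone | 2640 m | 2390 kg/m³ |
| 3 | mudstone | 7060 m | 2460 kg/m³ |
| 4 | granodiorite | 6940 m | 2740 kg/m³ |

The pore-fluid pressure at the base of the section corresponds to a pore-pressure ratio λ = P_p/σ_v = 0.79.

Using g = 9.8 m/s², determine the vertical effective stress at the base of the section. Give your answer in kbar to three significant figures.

Overburden (lithostatic) stress σ_v:
gypsum: 2300 kg/m³ × 9.8 m/s² × 790 m = 1.781×10^7 Pa = 17.81 MPa
siltstone: 2390 kg/m³ × 9.8 m/s² × 2640 m = 6.183×10^7 Pa = 61.83 MPa
mudstone: 2460 kg/m³ × 9.8 m/s² × 7060 m = 1.702×10^8 Pa = 170.2 MPa
granodiorite: 2740 kg/m³ × 9.8 m/s² × 6940 m = 1.864×10^8 Pa = 186.4 MPa
Total = 17.81 + 61.83 + 170.2 + 186.4 = 436.20 MPa
Pore pressure P_p = λ·σ_v = 0.79 × 436.2 MPa = 344.6 MPa
Effective stress σ' = σ_v − P_p = 436.2 − 344.6 = 91.601 MPa = 0.91601 kbar

0.916 kbar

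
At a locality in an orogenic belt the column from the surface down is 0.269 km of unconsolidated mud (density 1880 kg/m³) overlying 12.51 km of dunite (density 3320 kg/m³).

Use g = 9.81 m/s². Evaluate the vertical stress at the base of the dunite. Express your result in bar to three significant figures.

unconsolidated mud: 1880 kg/m³ × 9.81 m/s² × 269 m = 4.961×10^6 Pa = 49.61 bar
dunite: 3320 kg/m³ × 9.81 m/s² × 12510 m = 4.074×10^8 Pa = 4074 bar
Total = 49.61 + 4074 = 4124.0 bar

4120 bar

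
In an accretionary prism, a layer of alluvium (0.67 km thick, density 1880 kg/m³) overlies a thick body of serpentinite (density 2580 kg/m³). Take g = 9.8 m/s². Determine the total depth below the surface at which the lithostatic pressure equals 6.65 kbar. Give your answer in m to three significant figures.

Pressure at base of upper layers: 1880×9.8×670 = 1.234×10^7 Pa = 0.1234 kbar
Remaining pressure to be supplied by serpentinite: 6.650×10^8 − 1.234×10^7 = 6.527×10^8 Pa
Additional depth in serpentinite = 6.527×10^8 Pa / (2580 kg/m³ × 9.8 m/s²) = 25813 m
Total depth = 670 m + 25813 m = 26483 m

26500 m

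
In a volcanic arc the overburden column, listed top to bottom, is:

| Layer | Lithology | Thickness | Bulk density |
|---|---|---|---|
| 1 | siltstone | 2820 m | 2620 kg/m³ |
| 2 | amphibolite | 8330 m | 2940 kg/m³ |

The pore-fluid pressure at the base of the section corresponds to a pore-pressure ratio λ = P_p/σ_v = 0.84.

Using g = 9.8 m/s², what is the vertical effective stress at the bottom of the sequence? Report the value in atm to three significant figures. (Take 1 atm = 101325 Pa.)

Overburden (lithostatic) stress σ_v:
siltstone: 2620 kg/m³ × 9.8 m/s² × 2820 m = 7.241×10^7 Pa = 72.41 MPa
amphibolite: 2940 kg/m³ × 9.8 m/s² × 8330 m = 2.400×10^8 Pa = 240.0 MPa
Total = 72.41 + 240.0 = 312.41 MPa
Pore pressure P_p = λ·σ_v = 0.84 × 312.4 MPa = 262.4 MPa
Effective stress σ' = σ_v − P_p = 312.4 − 262.4 = 49.986 MPa = 493.32 atm

493 atm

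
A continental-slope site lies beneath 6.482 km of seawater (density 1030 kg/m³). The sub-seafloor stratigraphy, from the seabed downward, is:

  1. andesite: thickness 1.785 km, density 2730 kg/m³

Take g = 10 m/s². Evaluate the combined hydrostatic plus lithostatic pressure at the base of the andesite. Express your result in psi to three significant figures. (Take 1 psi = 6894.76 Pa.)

seawater: 1030 kg/m³ × 10 m/s² × 6482 m = 6.676×10^7 Pa = 9683 psi
andesite: 2730 kg/m³ × 10 m/s² × 1785 m = 4.873×10^7 Pa = 7068 psi
Total = 9683 + 7068 = 16751 psi

16800 psi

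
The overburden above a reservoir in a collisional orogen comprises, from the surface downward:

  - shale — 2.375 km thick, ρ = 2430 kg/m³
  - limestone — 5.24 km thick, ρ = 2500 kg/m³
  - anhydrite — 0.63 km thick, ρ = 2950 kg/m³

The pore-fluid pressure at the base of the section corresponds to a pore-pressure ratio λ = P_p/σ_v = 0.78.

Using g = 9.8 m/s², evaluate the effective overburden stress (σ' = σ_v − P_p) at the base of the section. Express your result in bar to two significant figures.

Overburden (lithostatic) stress σ_v:
shale: 2430 kg/m³ × 9.8 m/s² × 2375 m = 5.656×10^7 Pa = 56.56 MPa
limestone: 2500 kg/m³ × 9.8 m/s² × 5240 m = 1.284×10^8 Pa = 128.4 MPa
anhydrite: 2950 kg/m³ × 9.8 m/s² × 630 m = 1.821×10^7 Pa = 18.21 MPa
Total = 56.56 + 128.4 + 18.21 = 203.15 MPa
Pore pressure P_p = λ·σ_v = 0.78 × 203.2 MPa = 158.5 MPa
Effective stress σ' = σ_v − P_p = 203.2 − 158.5 = 44.693 MPa = 446.93 bar

450 bar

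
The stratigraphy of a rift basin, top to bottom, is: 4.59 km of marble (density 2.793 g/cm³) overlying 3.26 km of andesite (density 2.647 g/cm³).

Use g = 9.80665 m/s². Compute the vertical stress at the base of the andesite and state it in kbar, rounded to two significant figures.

2.1 kbar

marble: 2793 kg/m³ × 9.80665 m/s² × 4590 m = 1.257×10^8 Pa = 1.257 kbar
andesite: 2647 kg/m³ × 9.80665 m/s² × 3260 m = 8.462×10^7 Pa = 0.8462 kbar
Total = 1.257 + 0.8462 = 2.1034 kbar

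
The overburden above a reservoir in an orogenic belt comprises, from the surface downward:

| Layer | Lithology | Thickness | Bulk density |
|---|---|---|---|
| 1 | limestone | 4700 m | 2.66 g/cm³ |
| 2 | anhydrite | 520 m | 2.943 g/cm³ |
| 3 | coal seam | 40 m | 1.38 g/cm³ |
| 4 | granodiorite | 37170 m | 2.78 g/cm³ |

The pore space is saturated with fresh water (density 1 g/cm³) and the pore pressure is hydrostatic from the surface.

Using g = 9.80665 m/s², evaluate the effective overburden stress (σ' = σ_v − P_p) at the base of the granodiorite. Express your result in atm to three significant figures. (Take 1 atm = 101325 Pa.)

7260 atm

Overburden (lithostatic) stress σ_v:
limestone: 2660 kg/m³ × 9.80665 m/s² × 4700 m = 1.226×10^8 Pa = 122.6 MPa
anhydrite: 2943 kg/m³ × 9.80665 m/s² × 520 m = 1.501×10^7 Pa = 15.01 MPa
coal seam: 1380 kg/m³ × 9.80665 m/s² × 40 m = 5.413×10^5 Pa = 0.5413 MPa
granodiorite: 2780 kg/m³ × 9.80665 m/s² × 37170 m = 1.013×10^9 Pa = 1013 MPa
Total = 122.6 + 15.01 + 0.5413 + 1013 = 1151.5 MPa
Pore pressure P_p = 1000 kg/m³ × 9.80665 m/s² × 42430 m = 4.161×10^8 Pa = 416.1 MPa
Effective stress σ' = σ_v − P_p = 1151 − 416.1 = 735.40 MPa = 7257.9 atm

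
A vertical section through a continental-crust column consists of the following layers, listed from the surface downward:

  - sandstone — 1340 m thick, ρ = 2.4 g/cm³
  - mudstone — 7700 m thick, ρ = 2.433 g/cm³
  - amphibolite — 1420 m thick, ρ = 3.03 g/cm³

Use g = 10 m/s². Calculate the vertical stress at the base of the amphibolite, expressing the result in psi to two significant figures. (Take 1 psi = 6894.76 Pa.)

sandstone: 2400 kg/m³ × 10 m/s² × 1340 m = 3.216×10^7 Pa = 4664 psi
mudstone: 2433 kg/m³ × 10 m/s² × 7700 m = 1.873×10^8 Pa = 27172 psi
amphibolite: 3030 kg/m³ × 10 m/s² × 1420 m = 4.303×10^7 Pa = 6240 psi
Total = 4664 + 27172 + 6240 = 38076 psi

38000 psi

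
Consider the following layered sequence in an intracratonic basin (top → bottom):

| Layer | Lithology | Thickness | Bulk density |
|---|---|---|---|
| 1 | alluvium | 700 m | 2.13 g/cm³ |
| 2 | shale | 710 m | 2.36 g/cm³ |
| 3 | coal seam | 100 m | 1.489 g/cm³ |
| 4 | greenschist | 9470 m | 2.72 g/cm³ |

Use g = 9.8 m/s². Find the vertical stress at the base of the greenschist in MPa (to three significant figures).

285 MPa

alluvium: 2130 kg/m³ × 9.8 m/s² × 700 m = 1.461×10^7 Pa = 14.61 MPa
shale: 2360 kg/m³ × 9.8 m/s² × 710 m = 1.642×10^7 Pa = 16.42 MPa
coal seam: 1489 kg/m³ × 9.8 m/s² × 100 m = 1.459×10^6 Pa = 1.459 MPa
greenschist: 2720 kg/m³ × 9.8 m/s² × 9470 m = 2.524×10^8 Pa = 252.4 MPa
Total = 14.61 + 16.42 + 1.459 + 252.4 = 284.92 MPa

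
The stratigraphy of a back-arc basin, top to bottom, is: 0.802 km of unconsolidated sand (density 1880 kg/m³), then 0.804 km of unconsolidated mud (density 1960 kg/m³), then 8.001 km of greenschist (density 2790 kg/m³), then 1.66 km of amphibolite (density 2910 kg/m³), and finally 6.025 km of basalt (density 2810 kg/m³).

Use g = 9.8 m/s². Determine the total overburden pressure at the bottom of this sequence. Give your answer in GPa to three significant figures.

0.462 GPa

unconsolidated sand: 1880 kg/m³ × 9.8 m/s² × 802 m = 1.478×10^7 Pa = 0.01478 GPa
unconsolidated mud: 1960 kg/m³ × 9.8 m/s² × 804 m = 1.544×10^7 Pa = 0.01544 GPa
greenschist: 2790 kg/m³ × 9.8 m/s² × 8001 m = 2.188×10^8 Pa = 0.2188 GPa
amphibolite: 2910 kg/m³ × 9.8 m/s² × 1660 m = 4.734×10^7 Pa = 0.04734 GPa
basalt: 2810 kg/m³ × 9.8 m/s² × 6025 m = 1.659×10^8 Pa = 0.1659 GPa
Total = 0.01478 + 0.01544 + 0.2188 + 0.04734 + 0.1659 = 0.46224 GPa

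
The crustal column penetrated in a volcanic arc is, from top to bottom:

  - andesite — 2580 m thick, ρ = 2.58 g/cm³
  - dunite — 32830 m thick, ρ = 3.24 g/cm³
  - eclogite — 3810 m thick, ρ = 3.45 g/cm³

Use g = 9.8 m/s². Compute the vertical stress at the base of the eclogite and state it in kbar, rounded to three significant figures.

andesite: 2580 kg/m³ × 9.8 m/s² × 2580 m = 6.523×10^7 Pa = 0.6523 kbar
dunite: 3240 kg/m³ × 9.8 m/s² × 32830 m = 1.042×10^9 Pa = 10.42 kbar
eclogite: 3450 kg/m³ × 9.8 m/s² × 3810 m = 1.288×10^8 Pa = 1.288 kbar
Total = 0.6523 + 10.42 + 1.288 = 12.365 kbar

12.4 kbar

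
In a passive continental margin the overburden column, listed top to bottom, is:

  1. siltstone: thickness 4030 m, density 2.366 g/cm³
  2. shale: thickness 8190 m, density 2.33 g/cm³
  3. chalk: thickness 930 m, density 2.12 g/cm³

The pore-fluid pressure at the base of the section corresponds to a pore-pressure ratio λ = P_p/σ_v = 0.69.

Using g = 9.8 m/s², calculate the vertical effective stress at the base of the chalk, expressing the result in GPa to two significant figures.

0.093 GPa

Overburden (lithostatic) stress σ_v:
siltstone: 2366 kg/m³ × 9.8 m/s² × 4030 m = 9.344×10^7 Pa = 93.44 MPa
shale: 2330 kg/m³ × 9.8 m/s² × 8190 m = 1.870×10^8 Pa = 187.0 MPa
chalk: 2120 kg/m³ × 9.8 m/s² × 930 m = 1.932×10^7 Pa = 19.32 MPa
Total = 93.44 + 187.0 + 19.32 = 299.77 MPa
Pore pressure P_p = λ·σ_v = 0.69 × 299.8 MPa = 206.8 MPa
Effective stress σ' = σ_v − P_p = 299.8 − 206.8 = 92.930 MPa = 0.092930 GPa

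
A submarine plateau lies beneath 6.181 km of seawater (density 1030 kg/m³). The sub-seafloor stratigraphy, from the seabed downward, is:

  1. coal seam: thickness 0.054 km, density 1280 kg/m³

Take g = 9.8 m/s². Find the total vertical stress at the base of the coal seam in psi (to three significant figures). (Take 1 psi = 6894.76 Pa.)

9150 psi

seawater: 1030 kg/m³ × 9.8 m/s² × 6181 m = 6.239×10^7 Pa = 9049 psi
coal seam: 1280 kg/m³ × 9.8 m/s² × 54 m = 6.774×10^5 Pa = 98.25 psi
Total = 9049 + 98.25 = 9147.3 psi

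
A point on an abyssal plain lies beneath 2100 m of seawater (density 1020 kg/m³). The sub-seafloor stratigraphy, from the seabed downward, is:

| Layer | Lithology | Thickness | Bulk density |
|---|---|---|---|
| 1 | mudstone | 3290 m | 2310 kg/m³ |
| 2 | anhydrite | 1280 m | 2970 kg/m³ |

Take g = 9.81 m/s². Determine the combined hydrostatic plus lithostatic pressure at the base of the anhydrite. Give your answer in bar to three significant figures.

1330 bar

seawater: 1020 kg/m³ × 9.81 m/s² × 2100 m = 2.101×10^7 Pa = 210.1 bar
mudstone: 2310 kg/m³ × 9.81 m/s² × 3290 m = 7.456×10^7 Pa = 745.6 bar
anhydrite: 2970 kg/m³ × 9.81 m/s² × 1280 m = 3.729×10^7 Pa = 372.9 bar
Total = 210.1 + 745.6 + 372.9 = 1328.6 bar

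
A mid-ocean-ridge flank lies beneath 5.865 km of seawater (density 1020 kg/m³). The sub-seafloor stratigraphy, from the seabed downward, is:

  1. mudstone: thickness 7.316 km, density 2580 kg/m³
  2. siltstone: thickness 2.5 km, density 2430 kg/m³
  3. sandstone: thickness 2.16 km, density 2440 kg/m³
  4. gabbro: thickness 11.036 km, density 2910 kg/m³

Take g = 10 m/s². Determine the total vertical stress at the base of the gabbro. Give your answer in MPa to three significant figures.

683 MPa

seawater: 1020 kg/m³ × 10 m/s² × 5865 m = 5.982×10^7 Pa = 59.82 MPa
mudstone: 2580 kg/m³ × 10 m/s² × 7316 m = 1.888×10^8 Pa = 188.8 MPa
siltstone: 2430 kg/m³ × 10 m/s² × 2500 m = 6.075×10^7 Pa = 60.75 MPa
sandstone: 2440 kg/m³ × 10 m/s² × 2160 m = 5.270×10^7 Pa = 52.70 MPa
gabbro: 2910 kg/m³ × 10 m/s² × 11036 m = 3.211×10^8 Pa = 321.1 MPa
Total = 59.82 + 188.8 + 60.75 + 52.70 + 321.1 = 683.18 MPa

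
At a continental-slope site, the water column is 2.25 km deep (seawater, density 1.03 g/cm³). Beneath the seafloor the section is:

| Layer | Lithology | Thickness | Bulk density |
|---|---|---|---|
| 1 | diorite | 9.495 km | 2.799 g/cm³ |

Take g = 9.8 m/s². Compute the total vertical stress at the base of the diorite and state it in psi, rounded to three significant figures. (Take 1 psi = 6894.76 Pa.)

41100 psi

seawater: 1030 kg/m³ × 9.8 m/s² × 2250 m = 2.271×10^7 Pa = 3294 psi
diorite: 2799 kg/m³ × 9.8 m/s² × 9495 m = 2.604×10^8 Pa = 37775 psi
Total = 3294 + 37775 = 41069 psi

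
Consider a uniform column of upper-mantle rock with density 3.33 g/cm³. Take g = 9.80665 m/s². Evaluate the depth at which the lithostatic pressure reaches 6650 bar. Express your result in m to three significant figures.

h = P/(ρg) = 6650 bar / (3330 kg/m³ × 9.80665 m/s²) = 6.650×10^8 Pa / 32656 Pa/m = 20364 m

20400 m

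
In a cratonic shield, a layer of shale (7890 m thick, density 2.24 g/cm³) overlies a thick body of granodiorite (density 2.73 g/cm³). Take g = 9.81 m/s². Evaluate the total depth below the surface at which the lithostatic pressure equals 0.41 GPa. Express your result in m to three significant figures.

Pressure at base of upper layers: 2240×9.81×7890 = 1.734×10^8 Pa = 0.1734 GPa
Remaining pressure to be supplied by granodiorite: 4.100×10^8 − 1.734×10^8 = 2.366×10^8 Pa
Additional depth in granodiorite = 2.366×10^8 Pa / (2730 kg/m³ × 9.81 m/s²) = 8835.3 m
Total depth = 7890 m + 8835.3 m = 16725 m

16700 m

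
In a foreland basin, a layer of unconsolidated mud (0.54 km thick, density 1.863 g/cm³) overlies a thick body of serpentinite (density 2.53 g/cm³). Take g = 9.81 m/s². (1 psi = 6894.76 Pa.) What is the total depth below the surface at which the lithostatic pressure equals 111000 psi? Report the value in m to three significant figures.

Pressure at base of upper layers: 1863×9.81×540 = 9.869×10^6 Pa = 1431 psi
Remaining pressure to be supplied by serpentinite: 7.653×10^8 − 9.869×10^6 = 7.554×10^8 Pa
Additional depth in serpentinite = 7.554×10^8 Pa / (2530 kg/m³ × 9.81 m/s²) = 30438 m
Total depth = 540 m + 30438 m = 30978 m

31000 m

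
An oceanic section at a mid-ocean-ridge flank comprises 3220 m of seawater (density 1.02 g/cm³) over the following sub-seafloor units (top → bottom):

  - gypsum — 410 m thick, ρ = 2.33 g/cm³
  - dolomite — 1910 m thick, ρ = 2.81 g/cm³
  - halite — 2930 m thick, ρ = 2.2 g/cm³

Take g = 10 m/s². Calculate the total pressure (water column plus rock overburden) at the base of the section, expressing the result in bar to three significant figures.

1610 bar

seawater: 1020 kg/m³ × 10 m/s² × 3220 m = 3.284×10^7 Pa = 328.4 bar
gypsum: 2330 kg/m³ × 10 m/s² × 410 m = 9.553×10^6 Pa = 95.53 bar
dolomite: 2810 kg/m³ × 10 m/s² × 1910 m = 5.367×10^7 Pa = 536.7 bar
halite: 2200 kg/m³ × 10 m/s² × 2930 m = 6.446×10^7 Pa = 644.6 bar
Total = 328.4 + 95.53 + 536.7 + 644.6 = 1605.3 bar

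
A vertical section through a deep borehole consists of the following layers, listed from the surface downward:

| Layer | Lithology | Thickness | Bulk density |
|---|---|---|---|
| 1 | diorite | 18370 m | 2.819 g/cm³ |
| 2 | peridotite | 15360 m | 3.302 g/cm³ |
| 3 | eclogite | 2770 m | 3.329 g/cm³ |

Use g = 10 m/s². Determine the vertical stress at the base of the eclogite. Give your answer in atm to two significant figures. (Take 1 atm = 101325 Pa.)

11000 atm

diorite: 2819 kg/m³ × 10 m/s² × 18370 m = 5.179×10^8 Pa = 5111 atm
peridotite: 3302 kg/m³ × 10 m/s² × 15360 m = 5.072×10^8 Pa = 5006 atm
eclogite: 3329 kg/m³ × 10 m/s² × 2770 m = 9.221×10^7 Pa = 910.1 atm
Total = 5111 + 5006 + 910.1 = 11026 atm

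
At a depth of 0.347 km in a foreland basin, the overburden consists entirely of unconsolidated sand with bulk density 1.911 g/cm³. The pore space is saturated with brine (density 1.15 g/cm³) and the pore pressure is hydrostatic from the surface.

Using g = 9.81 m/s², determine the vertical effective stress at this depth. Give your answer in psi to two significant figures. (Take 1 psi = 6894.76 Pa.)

Overburden (lithostatic) stress σ_v:
unconsolidated sand: 1911 kg/m³ × 9.81 m/s² × 347 m = 6.505×10^6 Pa = 6.505 MPa
Pore pressure P_p = 1150 kg/m³ × 9.81 m/s² × 347 m = 3.915×10^6 Pa = 3.915 MPa
Effective stress σ' = σ_v − P_p = 6.505 − 3.915 = 2.5905 MPa = 375.72 psi

380 psi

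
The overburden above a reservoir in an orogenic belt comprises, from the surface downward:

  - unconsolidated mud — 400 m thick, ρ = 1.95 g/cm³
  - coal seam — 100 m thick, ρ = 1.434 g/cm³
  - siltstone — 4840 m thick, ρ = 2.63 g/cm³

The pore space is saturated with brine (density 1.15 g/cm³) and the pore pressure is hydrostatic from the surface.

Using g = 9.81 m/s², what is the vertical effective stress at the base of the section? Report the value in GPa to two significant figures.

0.074 GPa

Overburden (lithostatic) stress σ_v:
unconsolidated mud: 1950 kg/m³ × 9.81 m/s² × 400 m = 7.652×10^6 Pa = 7.652 MPa
coal seam: 1434 kg/m³ × 9.81 m/s² × 100 m = 1.407×10^6 Pa = 1.407 MPa
siltstone: 2630 kg/m³ × 9.81 m/s² × 4840 m = 1.249×10^8 Pa = 124.9 MPa
Total = 7.652 + 1.407 + 124.9 = 133.93 MPa
Pore pressure P_p = 1150 kg/m³ × 9.81 m/s² × 5340 m = 6.024×10^7 Pa = 60.24 MPa
Effective stress σ' = σ_v − P_p = 133.9 − 60.24 = 73.689 MPa = 0.073689 GPa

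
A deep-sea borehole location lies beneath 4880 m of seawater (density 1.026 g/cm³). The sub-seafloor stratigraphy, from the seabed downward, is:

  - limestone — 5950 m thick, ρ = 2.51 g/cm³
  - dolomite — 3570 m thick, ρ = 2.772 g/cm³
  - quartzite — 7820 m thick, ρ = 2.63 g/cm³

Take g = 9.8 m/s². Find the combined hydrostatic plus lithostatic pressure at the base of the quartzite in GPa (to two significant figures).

seawater: 1026 kg/m³ × 9.8 m/s² × 4880 m = 4.907×10^7 Pa = 0.04907 GPa
limestone: 2510 kg/m³ × 9.8 m/s² × 5950 m = 1.464×10^8 Pa = 0.1464 GPa
dolomite: 2772 kg/m³ × 9.8 m/s² × 3570 m = 9.698×10^7 Pa = 0.09698 GPa
quartzite: 2630 kg/m³ × 9.8 m/s² × 7820 m = 2.016×10^8 Pa = 0.2016 GPa
Total = 0.04907 + 0.1464 + 0.09698 + 0.2016 = 0.49396 GPa

0.49 GPa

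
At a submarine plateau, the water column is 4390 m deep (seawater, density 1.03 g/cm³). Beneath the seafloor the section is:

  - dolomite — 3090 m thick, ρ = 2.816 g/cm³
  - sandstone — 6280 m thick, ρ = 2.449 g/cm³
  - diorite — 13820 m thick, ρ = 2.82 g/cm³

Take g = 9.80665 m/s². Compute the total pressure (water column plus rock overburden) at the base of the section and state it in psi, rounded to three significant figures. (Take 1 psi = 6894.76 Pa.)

seawater: 1030 kg/m³ × 9.80665 m/s² × 4390 m = 4.434×10^7 Pa = 6431 psi
dolomite: 2816 kg/m³ × 9.80665 m/s² × 3090 m = 8.533×10^7 Pa = 12376 psi
sandstone: 2449 kg/m³ × 9.80665 m/s² × 6280 m = 1.508×10^8 Pa = 21875 psi
diorite: 2820 kg/m³ × 9.80665 m/s² × 13820 m = 3.822×10^8 Pa = 55432 psi
Total = 6431 + 12376 + 21875 + 55432 = 96115 psi

96100 psi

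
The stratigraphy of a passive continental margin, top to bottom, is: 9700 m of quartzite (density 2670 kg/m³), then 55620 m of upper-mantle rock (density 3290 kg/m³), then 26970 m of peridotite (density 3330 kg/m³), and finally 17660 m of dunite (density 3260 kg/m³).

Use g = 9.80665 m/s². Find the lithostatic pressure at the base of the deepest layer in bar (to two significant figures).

quartzite: 2670 kg/m³ × 9.80665 m/s² × 9700 m = 2.540×10^8 Pa = 2540 bar
upper-mantle rock: 3290 kg/m³ × 9.80665 m/s² × 55620 m = 1.795×10^9 Pa = 17945 bar
peridotite: 3330 kg/m³ × 9.80665 m/s² × 26970 m = 8.807×10^8 Pa = 8807 bar
dunite: 3260 kg/m³ × 9.80665 m/s² × 17660 m = 5.646×10^8 Pa = 5646 bar
Total = 2540 + 17945 + 8807 + 5646 = 34938 bar

35000 bar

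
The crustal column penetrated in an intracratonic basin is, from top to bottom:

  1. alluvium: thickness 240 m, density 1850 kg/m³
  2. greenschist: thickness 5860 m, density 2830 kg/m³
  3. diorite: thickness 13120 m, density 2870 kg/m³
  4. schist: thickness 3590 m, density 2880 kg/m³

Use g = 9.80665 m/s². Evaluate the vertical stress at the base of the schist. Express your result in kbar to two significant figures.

6.4 kbar

alluvium: 1850 kg/m³ × 9.80665 m/s² × 240 m = 4.354×10^6 Pa = 0.04354 kbar
greenschist: 2830 kg/m³ × 9.80665 m/s² × 5860 m = 1.626×10^8 Pa = 1.626 kbar
diorite: 2870 kg/m³ × 9.80665 m/s² × 13120 m = 3.693×10^8 Pa = 3.693 kbar
schist: 2880 kg/m³ × 9.80665 m/s² × 3590 m = 1.014×10^8 Pa = 1.014 kbar
Total = 0.04354 + 1.626 + 3.693 + 1.014 = 6.3764 kbar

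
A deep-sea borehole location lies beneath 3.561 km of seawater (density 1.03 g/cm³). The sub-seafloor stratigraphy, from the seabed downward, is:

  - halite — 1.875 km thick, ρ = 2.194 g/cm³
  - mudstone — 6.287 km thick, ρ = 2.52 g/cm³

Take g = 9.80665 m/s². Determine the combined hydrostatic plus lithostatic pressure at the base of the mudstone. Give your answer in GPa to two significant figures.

0.23 GPa

seawater: 1030 kg/m³ × 9.80665 m/s² × 3561 m = 3.597×10^7 Pa = 0.03597 GPa
halite: 2194 kg/m³ × 9.80665 m/s² × 1875 m = 4.034×10^7 Pa = 0.04034 GPa
mudstone: 2520 kg/m³ × 9.80665 m/s² × 6287 m = 1.554×10^8 Pa = 0.1554 GPa
Total = 0.03597 + 0.04034 + 0.1554 = 0.23168 GPa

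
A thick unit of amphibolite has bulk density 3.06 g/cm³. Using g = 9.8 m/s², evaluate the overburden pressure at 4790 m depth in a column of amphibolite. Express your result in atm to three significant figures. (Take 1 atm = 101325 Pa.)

amphibolite: 3060 kg/m³ × 9.8 m/s² × 4790 m = 1.436×10^8 Pa = 1418 atm

1420 atm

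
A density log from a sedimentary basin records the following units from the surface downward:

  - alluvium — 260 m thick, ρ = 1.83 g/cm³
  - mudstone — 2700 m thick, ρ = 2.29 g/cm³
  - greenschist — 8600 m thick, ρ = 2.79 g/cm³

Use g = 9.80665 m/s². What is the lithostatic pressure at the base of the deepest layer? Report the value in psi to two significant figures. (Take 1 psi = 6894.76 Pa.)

alluvium: 1830 kg/m³ × 9.80665 m/s² × 260 m = 4.666×10^6 Pa = 676.7 psi
mudstone: 2290 kg/m³ × 9.80665 m/s² × 2700 m = 6.063×10^7 Pa = 8794 psi
greenschist: 2790 kg/m³ × 9.80665 m/s² × 8600 m = 2.353×10^8 Pa = 34127 psi
Total = 676.7 + 8794 + 34127 = 43599 psi

44000 psi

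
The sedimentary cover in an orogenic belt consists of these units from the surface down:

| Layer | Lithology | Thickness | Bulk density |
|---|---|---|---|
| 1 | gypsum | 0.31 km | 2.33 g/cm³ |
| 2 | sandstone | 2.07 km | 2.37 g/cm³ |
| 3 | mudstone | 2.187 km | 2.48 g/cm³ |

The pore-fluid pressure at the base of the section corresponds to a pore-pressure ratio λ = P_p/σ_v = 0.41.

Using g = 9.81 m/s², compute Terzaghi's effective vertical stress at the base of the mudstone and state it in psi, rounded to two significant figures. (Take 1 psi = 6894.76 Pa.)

9300 psi

Overburden (lithostatic) stress σ_v:
gypsum: 2330 kg/m³ × 9.81 m/s² × 310 m = 7.086×10^6 Pa = 7.086 MPa
sandstone: 2370 kg/m³ × 9.81 m/s² × 2070 m = 4.813×10^7 Pa = 48.13 MPa
mudstone: 2480 kg/m³ × 9.81 m/s² × 2187 m = 5.321×10^7 Pa = 53.21 MPa
Total = 7.086 + 48.13 + 53.21 = 108.42 MPa
Pore pressure P_p = λ·σ_v = 0.41 × 108.4 MPa = 44.45 MPa
Effective stress σ' = σ_v − P_p = 108.4 − 44.45 = 63.968 MPa = 9277.7 psi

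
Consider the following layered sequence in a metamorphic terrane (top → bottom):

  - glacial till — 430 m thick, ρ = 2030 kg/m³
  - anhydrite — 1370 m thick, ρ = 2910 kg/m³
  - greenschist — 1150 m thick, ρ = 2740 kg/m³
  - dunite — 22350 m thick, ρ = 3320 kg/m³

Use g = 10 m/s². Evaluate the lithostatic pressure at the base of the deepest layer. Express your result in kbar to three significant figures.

8.22 kbar

glacial till: 2030 kg/m³ × 10 m/s² × 430 m = 8.729×10^6 Pa = 0.08729 kbar
anhydrite: 2910 kg/m³ × 10 m/s² × 1370 m = 3.987×10^7 Pa = 0.3987 kbar
greenschist: 2740 kg/m³ × 10 m/s² × 1150 m = 3.151×10^7 Pa = 0.3151 kbar
dunite: 3320 kg/m³ × 10 m/s² × 22350 m = 7.420×10^8 Pa = 7.420 kbar
Total = 0.08729 + 0.3987 + 0.3151 + 7.420 = 8.2213 kbar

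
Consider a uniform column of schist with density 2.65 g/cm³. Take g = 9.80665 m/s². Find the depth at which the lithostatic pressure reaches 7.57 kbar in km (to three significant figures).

h = P/(ρg) = 7.57 kbar / (2650 kg/m³ × 9.80665 m/s²) = 7.570×10^8 Pa / 25988 Pa/m = 29129 m
= 29.129 km

29.1 km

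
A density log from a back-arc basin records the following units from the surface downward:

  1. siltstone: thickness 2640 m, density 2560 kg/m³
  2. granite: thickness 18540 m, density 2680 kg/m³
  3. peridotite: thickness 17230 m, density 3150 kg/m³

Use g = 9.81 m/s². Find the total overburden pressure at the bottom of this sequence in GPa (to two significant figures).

1.1 GPa

siltstone: 2560 kg/m³ × 9.81 m/s² × 2640 m = 6.630×10^7 Pa = 0.06630 GPa
granite: 2680 kg/m³ × 9.81 m/s² × 18540 m = 4.874×10^8 Pa = 0.4874 GPa
peridotite: 3150 kg/m³ × 9.81 m/s² × 17230 m = 5.324×10^8 Pa = 0.5324 GPa
Total = 0.06630 + 0.4874 + 0.5324 = 1.0862 GPa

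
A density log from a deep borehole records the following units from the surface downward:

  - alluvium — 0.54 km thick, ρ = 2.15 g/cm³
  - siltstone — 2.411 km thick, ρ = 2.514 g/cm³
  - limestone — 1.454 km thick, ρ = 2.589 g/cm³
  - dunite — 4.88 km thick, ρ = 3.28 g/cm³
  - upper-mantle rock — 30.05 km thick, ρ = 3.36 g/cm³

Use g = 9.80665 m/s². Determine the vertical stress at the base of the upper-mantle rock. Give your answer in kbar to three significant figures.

alluvium: 2150 kg/m³ × 9.80665 m/s² × 540 m = 1.139×10^7 Pa = 0.1139 kbar
siltstone: 2514 kg/m³ × 9.80665 m/s² × 2411 m = 5.944×10^7 Pa = 0.5944 kbar
limestone: 2589 kg/m³ × 9.80665 m/s² × 1454 m = 3.692×10^7 Pa = 0.3692 kbar
dunite: 3280 kg/m³ × 9.80665 m/s² × 4880 m = 1.570×10^8 Pa = 1.570 kbar
upper-mantle rock: 3360 kg/m³ × 9.80665 m/s² × 30050 m = 9.902×10^8 Pa = 9.902 kbar
Total = 0.1139 + 0.5944 + 0.3692 + 1.570 + 9.902 = 12.549 kbar

12.5 kbar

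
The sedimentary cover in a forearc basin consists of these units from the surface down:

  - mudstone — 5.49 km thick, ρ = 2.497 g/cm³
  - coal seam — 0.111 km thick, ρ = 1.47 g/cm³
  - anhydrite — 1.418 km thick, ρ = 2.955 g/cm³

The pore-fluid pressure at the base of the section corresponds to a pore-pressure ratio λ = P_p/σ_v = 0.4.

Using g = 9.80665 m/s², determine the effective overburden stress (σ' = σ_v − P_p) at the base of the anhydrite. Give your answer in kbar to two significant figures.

Overburden (lithostatic) stress σ_v:
mudstone: 2497 kg/m³ × 9.80665 m/s² × 5490 m = 1.344×10^8 Pa = 134.4 MPa
coal seam: 1470 kg/m³ × 9.80665 m/s² × 111 m = 1.600×10^6 Pa = 1.600 MPa
anhydrite: 2955 kg/m³ × 9.80665 m/s² × 1418 m = 4.109×10^7 Pa = 41.09 MPa
Total = 134.4 + 1.600 + 41.09 = 177.13 MPa
Pore pressure P_p = λ·σ_v = 0.4 × 177.1 MPa = 70.85 MPa
Effective stress σ' = σ_v − P_p = 177.1 − 70.85 = 106.28 MPa = 1.0628 kbar

1.1 kbar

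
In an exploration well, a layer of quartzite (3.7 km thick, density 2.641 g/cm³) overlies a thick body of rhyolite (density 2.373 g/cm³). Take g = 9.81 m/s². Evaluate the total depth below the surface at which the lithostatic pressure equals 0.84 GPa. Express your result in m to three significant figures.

35700 m

Pressure at base of upper layers: 2641×9.81×3700 = 9.586×10^7 Pa = 0.09586 GPa
Remaining pressure to be supplied by rhyolite: 8.400×10^8 − 9.586×10^7 = 7.441×10^8 Pa
Additional depth in rhyolite = 7.441×10^8 Pa / (2373 kg/m³ × 9.81 m/s²) = 31966 m
Total depth = 3700 m + 31966 m = 35666 m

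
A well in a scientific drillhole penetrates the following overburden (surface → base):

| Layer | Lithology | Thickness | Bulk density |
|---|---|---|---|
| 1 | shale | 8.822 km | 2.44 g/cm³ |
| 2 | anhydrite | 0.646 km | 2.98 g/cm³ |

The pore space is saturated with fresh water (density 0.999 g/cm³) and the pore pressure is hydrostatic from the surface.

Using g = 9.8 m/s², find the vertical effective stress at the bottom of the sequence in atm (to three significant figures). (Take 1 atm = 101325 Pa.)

1350 atm

Overburden (lithostatic) stress σ_v:
shale: 2440 kg/m³ × 9.8 m/s² × 8822 m = 2.110×10^8 Pa = 211.0 MPa
anhydrite: 2980 kg/m³ × 9.8 m/s² × 646 m = 1.887×10^7 Pa = 18.87 MPa
Total = 211.0 + 18.87 = 229.82 MPa
Pore pressure P_p = 999 kg/m³ × 9.8 m/s² × 9468 m = 9.269×10^7 Pa = 92.69 MPa
Effective stress σ' = σ_v − P_p = 229.8 − 92.69 = 137.12 MPa = 1353.3 atm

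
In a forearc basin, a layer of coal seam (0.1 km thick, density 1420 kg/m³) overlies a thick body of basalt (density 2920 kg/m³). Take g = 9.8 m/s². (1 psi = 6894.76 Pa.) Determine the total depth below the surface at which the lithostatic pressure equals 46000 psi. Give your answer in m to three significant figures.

11100 m

Pressure at base of upper layers: 1420×9.8×100 = 1.392×10^6 Pa = 201.8 psi
Remaining pressure to be supplied by basalt: 3.172×10^8 − 1.392×10^6 = 3.158×10^8 Pa
Additional depth in basalt = 3.158×10^8 Pa / (2920 kg/m³ × 9.8 m/s²) = 11035 m
Total depth = 100 m + 11035 m = 11135 m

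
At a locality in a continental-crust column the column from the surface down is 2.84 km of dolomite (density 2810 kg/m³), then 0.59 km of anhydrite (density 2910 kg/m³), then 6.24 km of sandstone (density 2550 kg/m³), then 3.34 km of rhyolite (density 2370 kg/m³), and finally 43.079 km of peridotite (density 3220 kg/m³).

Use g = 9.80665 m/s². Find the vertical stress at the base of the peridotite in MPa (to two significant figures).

1700 MPa

dolomite: 2810 kg/m³ × 9.80665 m/s² × 2840 m = 7.826×10^7 Pa = 78.26 MPa
anhydrite: 2910 kg/m³ × 9.80665 m/s² × 590 m = 1.684×10^7 Pa = 16.84 MPa
sandstone: 2550 kg/m³ × 9.80665 m/s² × 6240 m = 1.560×10^8 Pa = 156.0 MPa
rhyolite: 2370 kg/m³ × 9.80665 m/s² × 3340 m = 7.763×10^7 Pa = 77.63 MPa
peridotite: 3220 kg/m³ × 9.80665 m/s² × 43079 m = 1.360×10^9 Pa = 1360 MPa
Total = 78.26 + 16.84 + 156.0 + 77.63 + 1360 = 1689.1 MPa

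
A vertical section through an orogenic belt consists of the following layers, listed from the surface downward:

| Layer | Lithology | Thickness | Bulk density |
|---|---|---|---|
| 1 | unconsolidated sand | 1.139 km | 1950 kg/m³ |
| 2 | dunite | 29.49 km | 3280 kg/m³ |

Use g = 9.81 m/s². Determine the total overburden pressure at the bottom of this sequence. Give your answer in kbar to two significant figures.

9.7 kbar

unconsolidated sand: 1950 kg/m³ × 9.81 m/s² × 1139 m = 2.179×10^7 Pa = 0.2179 kbar
dunite: 3280 kg/m³ × 9.81 m/s² × 29490 m = 9.489×10^8 Pa = 9.489 kbar
Total = 0.2179 + 9.489 = 9.7068 kbar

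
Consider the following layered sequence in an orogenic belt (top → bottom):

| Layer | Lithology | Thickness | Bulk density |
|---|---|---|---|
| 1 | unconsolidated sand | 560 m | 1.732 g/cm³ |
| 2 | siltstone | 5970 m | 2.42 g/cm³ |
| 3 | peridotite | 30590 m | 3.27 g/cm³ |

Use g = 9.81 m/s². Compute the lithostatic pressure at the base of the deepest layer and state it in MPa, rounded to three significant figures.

unconsolidated sand: 1732 kg/m³ × 9.81 m/s² × 560 m = 9.515×10^6 Pa = 9.515 MPa
siltstone: 2420 kg/m³ × 9.81 m/s² × 5970 m = 1.417×10^8 Pa = 141.7 MPa
peridotite: 3270 kg/m³ × 9.81 m/s² × 30590 m = 9.813×10^8 Pa = 981.3 MPa
Total = 9.515 + 141.7 + 981.3 = 1132.5 MPa

1130 MPa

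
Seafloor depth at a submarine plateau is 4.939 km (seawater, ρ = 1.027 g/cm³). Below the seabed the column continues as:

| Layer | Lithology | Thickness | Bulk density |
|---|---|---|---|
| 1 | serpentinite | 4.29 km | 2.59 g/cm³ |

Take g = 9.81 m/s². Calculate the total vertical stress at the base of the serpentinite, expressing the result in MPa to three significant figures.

seawater: 1027 kg/m³ × 9.81 m/s² × 4939 m = 4.976×10^7 Pa = 49.76 MPa
serpentinite: 2590 kg/m³ × 9.81 m/s² × 4290 m = 1.090×10^8 Pa = 109.0 MPa
Total = 49.76 + 109.0 = 158.76 MPa

159 MPa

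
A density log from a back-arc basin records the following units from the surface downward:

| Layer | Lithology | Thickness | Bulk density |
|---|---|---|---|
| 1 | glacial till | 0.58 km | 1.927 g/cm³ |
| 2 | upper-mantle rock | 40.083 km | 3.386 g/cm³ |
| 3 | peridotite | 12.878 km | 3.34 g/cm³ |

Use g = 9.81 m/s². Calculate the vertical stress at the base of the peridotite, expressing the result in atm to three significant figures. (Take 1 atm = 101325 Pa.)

17400 atm

glacial till: 1927 kg/m³ × 9.81 m/s² × 580 m = 1.096×10^7 Pa = 108.2 atm
upper-mantle rock: 3386 kg/m³ × 9.81 m/s² × 40083 m = 1.331×10^9 Pa = 13140 atm
peridotite: 3340 kg/m³ × 9.81 m/s² × 12878 m = 4.220×10^8 Pa = 4164 atm
Total = 108.2 + 13140 + 4164 = 17413 atm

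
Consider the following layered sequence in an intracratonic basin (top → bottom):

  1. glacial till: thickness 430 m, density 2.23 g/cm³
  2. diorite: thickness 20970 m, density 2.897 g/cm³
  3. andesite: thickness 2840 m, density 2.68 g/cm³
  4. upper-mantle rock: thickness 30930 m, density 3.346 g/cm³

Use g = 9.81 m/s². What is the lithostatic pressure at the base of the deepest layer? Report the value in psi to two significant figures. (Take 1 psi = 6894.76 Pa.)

250000 psi

glacial till: 2230 kg/m³ × 9.81 m/s² × 430 m = 9.407×10^6 Pa = 1364 psi
diorite: 2897 kg/m³ × 9.81 m/s² × 20970 m = 5.960×10^8 Pa = 86436 psi
andesite: 2680 kg/m³ × 9.81 m/s² × 2840 m = 7.467×10^7 Pa = 10829 psi
upper-mantle rock: 3346 kg/m³ × 9.81 m/s² × 30930 m = 1.015×10^9 Pa = 1.473×10^5 psi
Total = 1364 + 86436 + 10829 + 1.473×10^5 = 2.4588×10^5 psi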